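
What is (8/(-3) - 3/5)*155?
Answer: -1519/3 ≈ -506.33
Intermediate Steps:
(8/(-3) - 3/5)*155 = (8*(-⅓) - 3*⅕)*155 = (-8/3 - ⅗)*155 = -49/15*155 = -1519/3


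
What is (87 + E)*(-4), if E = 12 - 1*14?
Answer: -340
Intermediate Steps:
E = -2 (E = 12 - 14 = -2)
(87 + E)*(-4) = (87 - 2)*(-4) = 85*(-4) = -340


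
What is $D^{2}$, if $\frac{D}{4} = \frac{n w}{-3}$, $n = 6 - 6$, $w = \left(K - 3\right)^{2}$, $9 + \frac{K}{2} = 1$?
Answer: $0$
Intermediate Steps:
$K = -16$ ($K = -18 + 2 \cdot 1 = -18 + 2 = -16$)
$w = 361$ ($w = \left(-16 - 3\right)^{2} = \left(-19\right)^{2} = 361$)
$n = 0$ ($n = 6 - 6 = 0$)
$D = 0$ ($D = 4 \frac{0 \cdot 361}{-3} = 4 \cdot 0 \left(- \frac{1}{3}\right) = 4 \cdot 0 = 0$)
$D^{2} = 0^{2} = 0$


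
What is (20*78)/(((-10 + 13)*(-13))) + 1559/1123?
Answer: -43361/1123 ≈ -38.612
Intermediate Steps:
(20*78)/(((-10 + 13)*(-13))) + 1559/1123 = 1560/((3*(-13))) + 1559*(1/1123) = 1560/(-39) + 1559/1123 = 1560*(-1/39) + 1559/1123 = -40 + 1559/1123 = -43361/1123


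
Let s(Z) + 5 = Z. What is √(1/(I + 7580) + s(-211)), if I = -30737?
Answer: I*√12869922149/7719 ≈ 14.697*I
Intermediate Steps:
s(Z) = -5 + Z
√(1/(I + 7580) + s(-211)) = √(1/(-30737 + 7580) + (-5 - 211)) = √(1/(-23157) - 216) = √(-1/23157 - 216) = √(-5001913/23157) = I*√12869922149/7719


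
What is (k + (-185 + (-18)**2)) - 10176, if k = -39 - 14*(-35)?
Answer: -9586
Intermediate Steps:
k = 451 (k = -39 + 490 = 451)
(k + (-185 + (-18)**2)) - 10176 = (451 + (-185 + (-18)**2)) - 10176 = (451 + (-185 + 324)) - 10176 = (451 + 139) - 10176 = 590 - 10176 = -9586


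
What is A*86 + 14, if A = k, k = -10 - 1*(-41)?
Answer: 2680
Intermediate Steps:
k = 31 (k = -10 + 41 = 31)
A = 31
A*86 + 14 = 31*86 + 14 = 2666 + 14 = 2680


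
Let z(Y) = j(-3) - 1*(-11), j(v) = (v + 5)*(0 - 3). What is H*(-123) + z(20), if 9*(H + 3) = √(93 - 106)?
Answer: 374 - 41*I*√13/3 ≈ 374.0 - 49.276*I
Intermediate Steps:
j(v) = -15 - 3*v (j(v) = (5 + v)*(-3) = -15 - 3*v)
z(Y) = 5 (z(Y) = (-15 - 3*(-3)) - 1*(-11) = (-15 + 9) + 11 = -6 + 11 = 5)
H = -3 + I*√13/9 (H = -3 + √(93 - 106)/9 = -3 + √(-13)/9 = -3 + (I*√13)/9 = -3 + I*√13/9 ≈ -3.0 + 0.40062*I)
H*(-123) + z(20) = (-3 + I*√13/9)*(-123) + 5 = (369 - 41*I*√13/3) + 5 = 374 - 41*I*√13/3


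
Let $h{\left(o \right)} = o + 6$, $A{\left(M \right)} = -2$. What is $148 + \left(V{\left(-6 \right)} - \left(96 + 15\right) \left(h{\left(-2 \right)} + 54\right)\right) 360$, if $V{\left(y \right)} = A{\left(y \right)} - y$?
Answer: $-2316092$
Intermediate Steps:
$h{\left(o \right)} = 6 + o$
$V{\left(y \right)} = -2 - y$
$148 + \left(V{\left(-6 \right)} - \left(96 + 15\right) \left(h{\left(-2 \right)} + 54\right)\right) 360 = 148 + \left(\left(-2 - -6\right) - \left(96 + 15\right) \left(\left(6 - 2\right) + 54\right)\right) 360 = 148 + \left(\left(-2 + 6\right) - 111 \left(4 + 54\right)\right) 360 = 148 + \left(4 - 111 \cdot 58\right) 360 = 148 + \left(4 - 6438\right) 360 = 148 - 2316240 = -2316092$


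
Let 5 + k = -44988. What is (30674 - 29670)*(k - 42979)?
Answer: -88323888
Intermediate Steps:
k = -44993 (k = -5 - 44988 = -44993)
(30674 - 29670)*(k - 42979) = (30674 - 29670)*(-44993 - 42979) = 1004*(-87972) = -88323888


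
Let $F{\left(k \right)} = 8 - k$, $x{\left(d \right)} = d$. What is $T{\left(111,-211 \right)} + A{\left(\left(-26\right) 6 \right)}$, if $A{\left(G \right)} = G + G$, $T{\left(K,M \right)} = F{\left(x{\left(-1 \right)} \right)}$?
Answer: $-303$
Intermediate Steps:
$T{\left(K,M \right)} = 9$ ($T{\left(K,M \right)} = 8 - -1 = 8 + 1 = 9$)
$A{\left(G \right)} = 2 G$
$T{\left(111,-211 \right)} + A{\left(\left(-26\right) 6 \right)} = 9 + 2 \left(\left(-26\right) 6\right) = 9 + 2 \left(-156\right) = 9 - 312 = -303$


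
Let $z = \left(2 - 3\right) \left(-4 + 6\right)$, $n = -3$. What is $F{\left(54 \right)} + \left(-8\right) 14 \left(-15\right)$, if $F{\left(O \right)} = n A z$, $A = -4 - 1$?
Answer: $1650$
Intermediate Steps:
$A = -5$
$z = -2$ ($z = \left(-1\right) 2 = -2$)
$F{\left(O \right)} = -30$ ($F{\left(O \right)} = \left(-3\right) \left(-5\right) \left(-2\right) = 15 \left(-2\right) = -30$)
$F{\left(54 \right)} + \left(-8\right) 14 \left(-15\right) = -30 + \left(-8\right) 14 \left(-15\right) = -30 - -1680 = -30 + 1680 = 1650$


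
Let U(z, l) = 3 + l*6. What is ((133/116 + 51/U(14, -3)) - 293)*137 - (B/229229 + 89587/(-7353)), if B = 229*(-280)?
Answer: -24660978595501/609857820 ≈ -40437.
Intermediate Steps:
U(z, l) = 3 + 6*l
B = -64120
((133/116 + 51/U(14, -3)) - 293)*137 - (B/229229 + 89587/(-7353)) = ((133/116 + 51/(3 + 6*(-3))) - 293)*137 - (-64120/229229 + 89587/(-7353)) = ((133*(1/116) + 51/(3 - 18)) - 293)*137 - (-64120*1/229229 + 89587*(-1/7353)) = ((133/116 + 51/(-15)) - 293)*137 - (-40/143 - 89587/7353) = ((133/116 + 51*(-1/15)) - 293)*137 - 1*(-13105061/1051479) = ((133/116 - 17/5) - 293)*137 + 13105061/1051479 = (-1307/580 - 293)*137 + 13105061/1051479 = -171247/580*137 + 13105061/1051479 = -23460839/580 + 13105061/1051479 = -24660978595501/609857820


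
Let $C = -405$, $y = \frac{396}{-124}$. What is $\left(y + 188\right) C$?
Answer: $- \frac{2320245}{31} \approx -74847.0$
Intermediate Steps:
$y = - \frac{99}{31}$ ($y = 396 \left(- \frac{1}{124}\right) = - \frac{99}{31} \approx -3.1936$)
$\left(y + 188\right) C = \left(- \frac{99}{31} + 188\right) \left(-405\right) = \frac{5729}{31} \left(-405\right) = - \frac{2320245}{31}$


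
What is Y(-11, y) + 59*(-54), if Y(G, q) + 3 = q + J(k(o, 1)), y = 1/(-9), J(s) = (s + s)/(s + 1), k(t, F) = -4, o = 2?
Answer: -28678/9 ≈ -3186.4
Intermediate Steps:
J(s) = 2*s/(1 + s) (J(s) = (2*s)/(1 + s) = 2*s/(1 + s))
y = -⅑ ≈ -0.11111
Y(G, q) = -⅓ + q (Y(G, q) = -3 + (q + 2*(-4)/(1 - 4)) = -3 + (q + 2*(-4)/(-3)) = -3 + (q + 2*(-4)*(-⅓)) = -3 + (q + 8/3) = -3 + (8/3 + q) = -⅓ + q)
Y(-11, y) + 59*(-54) = (-⅓ - ⅑) + 59*(-54) = -4/9 - 3186 = -28678/9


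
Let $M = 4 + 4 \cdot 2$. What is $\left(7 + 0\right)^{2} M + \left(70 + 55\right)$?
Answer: $713$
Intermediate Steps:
$M = 12$ ($M = 4 + 8 = 12$)
$\left(7 + 0\right)^{2} M + \left(70 + 55\right) = \left(7 + 0\right)^{2} \cdot 12 + \left(70 + 55\right) = 7^{2} \cdot 12 + 125 = 49 \cdot 12 + 125 = 588 + 125 = 713$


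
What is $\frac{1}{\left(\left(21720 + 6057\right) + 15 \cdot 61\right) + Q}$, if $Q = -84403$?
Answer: $- \frac{1}{55711} \approx -1.795 \cdot 10^{-5}$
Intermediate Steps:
$\frac{1}{\left(\left(21720 + 6057\right) + 15 \cdot 61\right) + Q} = \frac{1}{\left(\left(21720 + 6057\right) + 15 \cdot 61\right) - 84403} = \frac{1}{\left(27777 + 915\right) - 84403} = \frac{1}{28692 - 84403} = \frac{1}{-55711} = - \frac{1}{55711}$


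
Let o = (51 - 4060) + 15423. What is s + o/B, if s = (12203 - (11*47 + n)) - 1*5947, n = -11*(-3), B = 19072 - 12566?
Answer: 18567325/3253 ≈ 5707.8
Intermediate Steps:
B = 6506
o = 11414 (o = -4009 + 15423 = 11414)
n = 33
s = 5706 (s = (12203 - (11*47 + 33)) - 1*5947 = (12203 - (517 + 33)) - 5947 = (12203 - 1*550) - 5947 = (12203 - 550) - 5947 = 11653 - 5947 = 5706)
s + o/B = 5706 + 11414/6506 = 5706 + 11414*(1/6506) = 5706 + 5707/3253 = 18567325/3253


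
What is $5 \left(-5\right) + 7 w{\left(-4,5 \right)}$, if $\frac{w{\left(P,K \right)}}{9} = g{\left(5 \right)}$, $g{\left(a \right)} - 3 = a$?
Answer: $479$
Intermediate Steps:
$g{\left(a \right)} = 3 + a$
$w{\left(P,K \right)} = 72$ ($w{\left(P,K \right)} = 9 \left(3 + 5\right) = 9 \cdot 8 = 72$)
$5 \left(-5\right) + 7 w{\left(-4,5 \right)} = 5 \left(-5\right) + 7 \cdot 72 = -25 + 504 = 479$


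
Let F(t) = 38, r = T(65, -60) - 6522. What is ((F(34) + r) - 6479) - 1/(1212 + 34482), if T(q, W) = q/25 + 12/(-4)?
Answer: -2313578003/178470 ≈ -12963.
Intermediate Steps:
T(q, W) = -3 + q/25 (T(q, W) = q*(1/25) + 12*(-1/4) = q/25 - 3 = -3 + q/25)
r = -32612/5 (r = (-3 + (1/25)*65) - 6522 = (-3 + 13/5) - 6522 = -2/5 - 6522 = -32612/5 ≈ -6522.4)
((F(34) + r) - 6479) - 1/(1212 + 34482) = ((38 - 32612/5) - 6479) - 1/(1212 + 34482) = (-32422/5 - 6479) - 1/35694 = -64817/5 - 1*1/35694 = -64817/5 - 1/35694 = -2313578003/178470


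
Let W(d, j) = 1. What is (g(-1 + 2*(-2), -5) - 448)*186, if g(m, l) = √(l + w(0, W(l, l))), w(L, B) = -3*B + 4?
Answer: -83328 + 372*I ≈ -83328.0 + 372.0*I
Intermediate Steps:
w(L, B) = 4 - 3*B
g(m, l) = √(1 + l) (g(m, l) = √(l + (4 - 3*1)) = √(l + (4 - 3)) = √(l + 1) = √(1 + l))
(g(-1 + 2*(-2), -5) - 448)*186 = (√(1 - 5) - 448)*186 = (√(-4) - 448)*186 = (2*I - 448)*186 = (-448 + 2*I)*186 = -83328 + 372*I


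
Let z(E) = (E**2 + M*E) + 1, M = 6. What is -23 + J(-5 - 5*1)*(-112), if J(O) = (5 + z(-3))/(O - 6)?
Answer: -44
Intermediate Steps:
z(E) = 1 + E**2 + 6*E (z(E) = (E**2 + 6*E) + 1 = 1 + E**2 + 6*E)
J(O) = -3/(-6 + O) (J(O) = (5 + (1 + (-3)**2 + 6*(-3)))/(O - 6) = (5 + (1 + 9 - 18))/(-6 + O) = (5 - 8)/(-6 + O) = -3/(-6 + O))
-23 + J(-5 - 5*1)*(-112) = -23 - 3/(-6 + (-5 - 5*1))*(-112) = -23 - 3/(-6 + (-5 - 5))*(-112) = -23 - 3/(-6 - 10)*(-112) = -23 - 3/(-16)*(-112) = -23 - 3*(-1/16)*(-112) = -23 + (3/16)*(-112) = -23 - 21 = -44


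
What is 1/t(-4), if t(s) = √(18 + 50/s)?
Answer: √22/11 ≈ 0.42640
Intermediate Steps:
1/t(-4) = 1/(√(18 + 50/(-4))) = 1/(√(18 + 50*(-¼))) = 1/(√(18 - 25/2)) = 1/(√(11/2)) = 1/(√22/2) = √22/11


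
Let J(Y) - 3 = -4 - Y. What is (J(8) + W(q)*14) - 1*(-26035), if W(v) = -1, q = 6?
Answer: 26012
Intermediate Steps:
J(Y) = -1 - Y (J(Y) = 3 + (-4 - Y) = -1 - Y)
(J(8) + W(q)*14) - 1*(-26035) = ((-1 - 1*8) - 1*14) - 1*(-26035) = ((-1 - 8) - 14) + 26035 = (-9 - 14) + 26035 = -23 + 26035 = 26012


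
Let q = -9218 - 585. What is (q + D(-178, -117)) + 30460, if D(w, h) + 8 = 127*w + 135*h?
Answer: -17752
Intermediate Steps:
q = -9803
D(w, h) = -8 + 127*w + 135*h (D(w, h) = -8 + (127*w + 135*h) = -8 + 127*w + 135*h)
(q + D(-178, -117)) + 30460 = (-9803 + (-8 + 127*(-178) + 135*(-117))) + 30460 = (-9803 + (-8 - 22606 - 15795)) + 30460 = (-9803 - 38409) + 30460 = -48212 + 30460 = -17752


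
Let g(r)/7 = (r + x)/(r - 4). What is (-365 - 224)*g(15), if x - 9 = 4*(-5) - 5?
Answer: 4123/11 ≈ 374.82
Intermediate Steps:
x = -16 (x = 9 + (4*(-5) - 5) = 9 + (-20 - 5) = 9 - 25 = -16)
g(r) = 7*(-16 + r)/(-4 + r) (g(r) = 7*((r - 16)/(r - 4)) = 7*((-16 + r)/(-4 + r)) = 7*(-16 + r)/(-4 + r))
(-365 - 224)*g(15) = (-365 - 224)*(7*(-16 + 15)/(-4 + 15)) = -4123*(-1)/11 = -589*(-7/11) = 4123/11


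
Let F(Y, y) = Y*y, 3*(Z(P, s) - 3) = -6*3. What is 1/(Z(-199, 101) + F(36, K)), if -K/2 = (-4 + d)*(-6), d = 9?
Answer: 1/2157 ≈ 0.00046361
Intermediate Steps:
Z(P, s) = -3 (Z(P, s) = 3 + (-6*3)/3 = 3 + (⅓)*(-18) = 3 - 6 = -3)
K = 60 (K = -2*(-4 + 9)*(-6) = -10*(-6) = -2*(-30) = 60)
1/(Z(-199, 101) + F(36, K)) = 1/(-3 + 36*60) = 1/(-3 + 2160) = 1/2157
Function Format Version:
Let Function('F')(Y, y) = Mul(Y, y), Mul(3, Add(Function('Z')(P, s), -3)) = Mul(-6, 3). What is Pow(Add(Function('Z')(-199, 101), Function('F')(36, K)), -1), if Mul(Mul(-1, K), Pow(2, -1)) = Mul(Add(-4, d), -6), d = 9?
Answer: Rational(1, 2157) ≈ 0.00046361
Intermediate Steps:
Function('Z')(P, s) = -3 (Function('Z')(P, s) = Add(3, Mul(Rational(1, 3), Mul(-6, 3))) = Add(3, Mul(Rational(1, 3), -18)) = Add(3, -6) = -3)
K = 60 (K = Mul(-2, Mul(Add(-4, 9), -6)) = Mul(-2, Mul(5, -6)) = Mul(-2, -30) = 60)
Pow(Add(Function('Z')(-199, 101), Function('F')(36, K)), -1) = Pow(Add(-3, Mul(36, 60)), -1) = Pow(Add(-3, 2160), -1) = Pow(2157, -1) = Rational(1, 2157)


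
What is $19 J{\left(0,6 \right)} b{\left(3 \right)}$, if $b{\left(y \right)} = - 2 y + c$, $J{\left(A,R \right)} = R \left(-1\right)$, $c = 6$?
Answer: $0$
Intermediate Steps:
$J{\left(A,R \right)} = - R$
$b{\left(y \right)} = 6 - 2 y$ ($b{\left(y \right)} = - 2 y + 6 = 6 - 2 y$)
$19 J{\left(0,6 \right)} b{\left(3 \right)} = 19 \left(\left(-1\right) 6\right) \left(6 - 6\right) = 19 \left(-6\right) \left(6 - 6\right) = \left(-114\right) 0 = 0$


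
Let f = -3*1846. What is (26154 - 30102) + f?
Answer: -9486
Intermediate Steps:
f = -5538
(26154 - 30102) + f = (26154 - 30102) - 5538 = -3948 - 5538 = -9486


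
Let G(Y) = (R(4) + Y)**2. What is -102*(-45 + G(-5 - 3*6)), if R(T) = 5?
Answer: -28458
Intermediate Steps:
G(Y) = (5 + Y)**2
-102*(-45 + G(-5 - 3*6)) = -102*(-45 + (5 + (-5 - 3*6))**2) = -102*(-45 + (5 + (-5 - 18))**2) = -102*(-45 + (5 - 23)**2) = -102*(-45 + (-18)**2) = -102*(-45 + 324) = -102*279 = -28458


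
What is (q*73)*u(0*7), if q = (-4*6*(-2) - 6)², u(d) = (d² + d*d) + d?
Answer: 0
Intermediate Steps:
u(d) = d + 2*d² (u(d) = (d² + d²) + d = 2*d² + d = d + 2*d²)
q = 1764 (q = (-24*(-2) - 6)² = (48 - 6)² = 42² = 1764)
(q*73)*u(0*7) = (1764*73)*((0*7)*(1 + 2*(0*7))) = 128772*(0*(1 + 2*0)) = 128772*(0*(1 + 0)) = 128772*(0*1) = 128772*0 = 0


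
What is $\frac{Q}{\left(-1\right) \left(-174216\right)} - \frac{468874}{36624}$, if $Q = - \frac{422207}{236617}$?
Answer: $- \frac{4793690124653}{374437411054} \approx -12.802$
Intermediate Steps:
$Q = - \frac{422207}{236617}$ ($Q = \left(-422207\right) \frac{1}{236617} = - \frac{422207}{236617} \approx -1.7843$)
$\frac{Q}{\left(-1\right) \left(-174216\right)} - \frac{468874}{36624} = - \frac{422207}{236617 \left(\left(-1\right) \left(-174216\right)\right)} - \frac{468874}{36624} = - \frac{422207}{236617 \cdot 174216} - \frac{33491}{2616} = \left(- \frac{422207}{236617}\right) \frac{1}{174216} - \frac{33491}{2616} = - \frac{422207}{41222467272} - \frac{33491}{2616} = - \frac{4793690124653}{374437411054}$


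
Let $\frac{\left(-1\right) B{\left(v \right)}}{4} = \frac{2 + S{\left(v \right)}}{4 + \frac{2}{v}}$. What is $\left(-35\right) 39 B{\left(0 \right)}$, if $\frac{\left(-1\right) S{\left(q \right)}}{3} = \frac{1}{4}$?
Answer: $0$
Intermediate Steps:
$S{\left(q \right)} = - \frac{3}{4}$
$B{\left(v \right)} = - \frac{5}{4 + \frac{2}{v}}$ ($B{\left(v \right)} = - 4 \frac{2 - \frac{3}{4}}{4 + \frac{2}{v}} = - 4 \frac{5}{4 \left(4 + \frac{2}{v}\right)} = - \frac{5}{4 + \frac{2}{v}}$)
$\left(-35\right) 39 B{\left(0 \right)} = \left(-35\right) 39 \left(\left(-5\right) 0 \frac{1}{2 + 4 \cdot 0}\right) = - 1365 \left(\left(-5\right) 0 \frac{1}{2 + 0}\right) = - 1365 \left(\left(-5\right) 0 \cdot \frac{1}{2}\right) = \left(-1365\right) 0 = 0$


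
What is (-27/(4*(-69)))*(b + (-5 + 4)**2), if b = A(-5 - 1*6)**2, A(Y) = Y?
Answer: 549/46 ≈ 11.935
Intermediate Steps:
b = 121 (b = (-5 - 1*6)**2 = (-5 - 6)**2 = (-11)**2 = 121)
(-27/(4*(-69)))*(b + (-5 + 4)**2) = (-27/(4*(-69)))*(121 + (-5 + 4)**2) = (-27/(-276))*(121 + (-1)**2) = (-27*(-1/276))*(121 + 1) = (9/92)*122 = 549/46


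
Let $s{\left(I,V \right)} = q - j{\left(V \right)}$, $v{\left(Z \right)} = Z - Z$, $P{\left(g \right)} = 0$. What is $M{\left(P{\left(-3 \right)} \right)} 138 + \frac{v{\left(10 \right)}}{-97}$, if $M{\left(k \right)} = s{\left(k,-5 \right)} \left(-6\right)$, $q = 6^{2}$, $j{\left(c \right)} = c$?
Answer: $-33948$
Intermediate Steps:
$q = 36$
$v{\left(Z \right)} = 0$
$s{\left(I,V \right)} = 36 - V$
$M{\left(k \right)} = -246$ ($M{\left(k \right)} = \left(36 - -5\right) \left(-6\right) = \left(36 + 5\right) \left(-6\right) = 41 \left(-6\right) = -246$)
$M{\left(P{\left(-3 \right)} \right)} 138 + \frac{v{\left(10 \right)}}{-97} = \left(-246\right) 138 + \frac{0}{-97} = -33948 + 0 \left(- \frac{1}{97}\right) = -33948 + 0 = -33948$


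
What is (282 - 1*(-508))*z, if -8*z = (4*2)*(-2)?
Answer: 1580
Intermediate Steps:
z = 2 (z = -4*2*(-2)/8 = -(-2) = -⅛*(-16) = 2)
(282 - 1*(-508))*z = (282 - 1*(-508))*2 = (282 + 508)*2 = 790*2 = 1580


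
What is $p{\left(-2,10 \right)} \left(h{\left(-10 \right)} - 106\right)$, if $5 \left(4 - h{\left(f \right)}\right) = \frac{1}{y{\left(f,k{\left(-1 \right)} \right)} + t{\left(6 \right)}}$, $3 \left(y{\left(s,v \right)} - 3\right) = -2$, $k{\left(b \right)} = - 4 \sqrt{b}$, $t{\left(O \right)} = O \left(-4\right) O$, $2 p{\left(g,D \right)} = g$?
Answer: $\frac{216747}{2125} \approx 102.0$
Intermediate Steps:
$p{\left(g,D \right)} = \frac{g}{2}$
$t{\left(O \right)} = - 4 O^{2}$ ($t{\left(O \right)} = - 4 O O = - 4 O^{2}$)
$y{\left(s,v \right)} = \frac{7}{3}$ ($y{\left(s,v \right)} = 3 + \frac{1}{3} \left(-2\right) = 3 - \frac{2}{3} = \frac{7}{3}$)
$h{\left(f \right)} = \frac{8503}{2125}$ ($h{\left(f \right)} = 4 - \frac{1}{5 \left(\frac{7}{3} - 4 \cdot 6^{2}\right)} = 4 - \frac{1}{5 \left(\frac{7}{3} - 144\right)} = 4 - \frac{1}{5 \left(- \frac{425}{3}\right)} = 4 - - \frac{3}{2125} = 4 + \frac{3}{2125} = \frac{8503}{2125}$)
$p{\left(-2,10 \right)} \left(h{\left(-10 \right)} - 106\right) = \frac{1}{2} \left(-2\right) \left(\frac{8503}{2125} - 106\right) = \left(-1\right) \left(- \frac{216747}{2125}\right) = \frac{216747}{2125}$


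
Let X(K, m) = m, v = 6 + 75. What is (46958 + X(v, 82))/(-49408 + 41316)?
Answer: -1680/289 ≈ -5.8131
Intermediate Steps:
v = 81
(46958 + X(v, 82))/(-49408 + 41316) = (46958 + 82)/(-49408 + 41316) = 47040/(-8092) = 47040*(-1/8092) = -1680/289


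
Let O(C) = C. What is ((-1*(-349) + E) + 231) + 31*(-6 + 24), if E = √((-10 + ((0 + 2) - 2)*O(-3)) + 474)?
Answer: 1138 + 4*√29 ≈ 1159.5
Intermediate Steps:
E = 4*√29 (E = √((-10 + ((0 + 2) - 2)*(-3)) + 474) = √((-10 + (2 - 2)*(-3)) + 474) = √((-10 + 0*(-3)) + 474) = √((-10 + 0) + 474) = √(-10 + 474) = √464 = 4*√29 ≈ 21.541)
((-1*(-349) + E) + 231) + 31*(-6 + 24) = ((-1*(-349) + 4*√29) + 231) + 31*(-6 + 24) = ((349 + 4*√29) + 231) + 31*18 = (580 + 4*√29) + 558 = 1138 + 4*√29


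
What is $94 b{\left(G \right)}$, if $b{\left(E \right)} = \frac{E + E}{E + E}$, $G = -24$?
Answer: $94$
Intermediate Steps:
$b{\left(E \right)} = 1$ ($b{\left(E \right)} = \frac{2 E}{2 E} = 2 E \frac{1}{2 E} = 1$)
$94 b{\left(G \right)} = 94 \cdot 1 = 94$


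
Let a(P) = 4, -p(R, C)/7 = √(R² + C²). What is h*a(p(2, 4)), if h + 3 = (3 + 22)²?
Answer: 2488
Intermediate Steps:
p(R, C) = -7*√(C² + R²) (p(R, C) = -7*√(R² + C²) = -7*√(C² + R²))
h = 622 (h = -3 + (3 + 22)² = -3 + 25² = -3 + 625 = 622)
h*a(p(2, 4)) = 622*4 = 2488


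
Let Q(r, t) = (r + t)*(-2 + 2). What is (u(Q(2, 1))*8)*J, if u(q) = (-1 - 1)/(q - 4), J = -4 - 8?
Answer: -48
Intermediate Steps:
J = -12
Q(r, t) = 0 (Q(r, t) = (r + t)*0 = 0)
u(q) = -2/(-4 + q)
(u(Q(2, 1))*8)*J = (-2/(-4 + 0)*8)*(-12) = (-2/(-4)*8)*(-12) = (-2*(-¼)*8)*(-12) = ((½)*8)*(-12) = 4*(-12) = -48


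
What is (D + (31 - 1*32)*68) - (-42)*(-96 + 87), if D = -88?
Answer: -534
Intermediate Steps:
(D + (31 - 1*32)*68) - (-42)*(-96 + 87) = (-88 + (31 - 1*32)*68) - (-42)*(-96 + 87) = (-88 + (31 - 32)*68) - (-42)*(-9) = (-88 - 1*68) - 1*378 = (-88 - 68) - 378 = -156 - 378 = -534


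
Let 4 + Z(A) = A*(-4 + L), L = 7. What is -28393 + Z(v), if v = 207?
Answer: -27776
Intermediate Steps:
Z(A) = -4 + 3*A (Z(A) = -4 + A*(-4 + 7) = -4 + A*3 = -4 + 3*A)
-28393 + Z(v) = -28393 + (-4 + 3*207) = -28393 + (-4 + 621) = -28393 + 617 = -27776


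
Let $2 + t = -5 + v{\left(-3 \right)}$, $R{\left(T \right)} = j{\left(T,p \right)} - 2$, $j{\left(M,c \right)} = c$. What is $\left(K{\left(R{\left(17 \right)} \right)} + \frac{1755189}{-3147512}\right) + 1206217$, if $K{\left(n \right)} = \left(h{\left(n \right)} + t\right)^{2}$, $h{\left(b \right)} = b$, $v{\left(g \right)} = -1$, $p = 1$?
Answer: $\frac{3796835675387}{3147512} \approx 1.2063 \cdot 10^{6}$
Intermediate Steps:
$R{\left(T \right)} = -1$ ($R{\left(T \right)} = 1 - 2 = -1$)
$t = -8$ ($t = -2 - 6 = -8$)
$K{\left(n \right)} = \left(-8 + n\right)^{2}$ ($K{\left(n \right)} = \left(n - 8\right)^{2} = \left(-8 + n\right)^{2}$)
$\left(K{\left(R{\left(17 \right)} \right)} + \frac{1755189}{-3147512}\right) + 1206217 = \left(\left(-8 - 1\right)^{2} + \frac{1755189}{-3147512}\right) + 1206217 = \left(\left(-9\right)^{2} + 1755189 \left(- \frac{1}{3147512}\right)\right) + 1206217 = \left(81 - \frac{1755189}{3147512}\right) + 1206217 = \frac{253193283}{3147512} + 1206217 = \frac{3796835675387}{3147512}$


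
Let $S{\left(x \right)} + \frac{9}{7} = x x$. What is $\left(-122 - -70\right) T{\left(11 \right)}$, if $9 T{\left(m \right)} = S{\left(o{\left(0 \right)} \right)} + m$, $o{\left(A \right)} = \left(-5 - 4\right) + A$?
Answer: $- \frac{33020}{63} \approx -524.13$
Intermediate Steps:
$o{\left(A \right)} = -9 + A$
$S{\left(x \right)} = - \frac{9}{7} + x^{2}$ ($S{\left(x \right)} = - \frac{9}{7} + x x = - \frac{9}{7} + x^{2}$)
$T{\left(m \right)} = \frac{62}{7} + \frac{m}{9}$ ($T{\left(m \right)} = \frac{\left(- \frac{9}{7} + \left(-9 + 0\right)^{2}\right) + m}{9} = \frac{\left(- \frac{9}{7} + \left(-9\right)^{2}\right) + m}{9} = \frac{\left(- \frac{9}{7} + 81\right) + m}{9} = \frac{\frac{558}{7} + m}{9} = \frac{62}{7} + \frac{m}{9}$)
$\left(-122 - -70\right) T{\left(11 \right)} = \left(-122 - -70\right) \left(\frac{62}{7} + \frac{1}{9} \cdot 11\right) = \left(-122 + 70\right) \left(\frac{62}{7} + \frac{11}{9}\right) = \left(-52\right) \frac{635}{63} = - \frac{33020}{63}$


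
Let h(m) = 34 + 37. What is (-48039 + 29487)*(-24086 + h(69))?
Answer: 445526280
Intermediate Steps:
h(m) = 71
(-48039 + 29487)*(-24086 + h(69)) = (-48039 + 29487)*(-24086 + 71) = -18552*(-24015) = 445526280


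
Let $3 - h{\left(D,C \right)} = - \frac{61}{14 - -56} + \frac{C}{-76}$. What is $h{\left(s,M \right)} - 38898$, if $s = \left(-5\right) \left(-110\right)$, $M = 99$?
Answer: $- \frac{103454917}{2660} \approx -38893.0$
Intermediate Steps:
$s = 550$
$h{\left(D,C \right)} = \frac{271}{70} + \frac{C}{76}$ ($h{\left(D,C \right)} = 3 - \left(- \frac{61}{14 - -56} + \frac{C}{-76}\right) = 3 - \left(- \frac{61}{14 + 56} + C \left(- \frac{1}{76}\right)\right) = 3 - \left(- \frac{61}{70} - \frac{C}{76}\right) = 3 + \left(\frac{61}{70} + \frac{C}{76}\right) = \frac{271}{70} + \frac{C}{76}$)
$h{\left(s,M \right)} - 38898 = \left(\frac{271}{70} + \frac{1}{76} \cdot 99\right) - 38898 = \left(\frac{271}{70} + \frac{99}{76}\right) - 38898 = \frac{13763}{2660} - 38898 = - \frac{103454917}{2660}$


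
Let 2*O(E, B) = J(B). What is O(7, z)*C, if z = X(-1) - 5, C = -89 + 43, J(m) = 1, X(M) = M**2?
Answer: -23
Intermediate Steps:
C = -46
z = -4 (z = (-1)**2 - 5 = 1 - 5 = -4)
O(E, B) = 1/2 (O(E, B) = (1/2)*1 = 1/2)
O(7, z)*C = (1/2)*(-46) = -23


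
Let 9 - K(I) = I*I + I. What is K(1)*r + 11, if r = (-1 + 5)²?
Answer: 123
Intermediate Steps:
K(I) = 9 - I - I² (K(I) = 9 - (I*I + I) = 9 - (I² + I) = 9 - (I + I²) = 9 + (-I - I²) = 9 - I - I²)
r = 16 (r = 4² = 16)
K(1)*r + 11 = (9 - 1*1 - 1*1²)*16 + 11 = (9 - 1 - 1*1)*16 + 11 = (9 - 1 - 1)*16 + 11 = 7*16 + 11 = 112 + 11 = 123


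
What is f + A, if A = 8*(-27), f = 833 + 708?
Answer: 1325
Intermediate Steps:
f = 1541
A = -216
f + A = 1541 - 216 = 1325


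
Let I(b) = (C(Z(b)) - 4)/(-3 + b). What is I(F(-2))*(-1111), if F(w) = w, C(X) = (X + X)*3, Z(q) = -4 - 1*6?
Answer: -71104/5 ≈ -14221.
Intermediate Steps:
Z(q) = -10 (Z(q) = -4 - 6 = -10)
C(X) = 6*X (C(X) = (2*X)*3 = 6*X)
I(b) = -64/(-3 + b) (I(b) = (6*(-10) - 4)/(-3 + b) = (-60 - 4)/(-3 + b) = -64/(-3 + b))
I(F(-2))*(-1111) = -64/(-3 - 2)*(-1111) = -64/(-5)*(-1111) = -64*(-⅕)*(-1111) = (64/5)*(-1111) = -71104/5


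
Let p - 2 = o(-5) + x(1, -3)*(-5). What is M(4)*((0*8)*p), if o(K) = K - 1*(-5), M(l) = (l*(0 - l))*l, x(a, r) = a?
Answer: 0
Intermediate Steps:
M(l) = -l³ (M(l) = (l*(-l))*l = (-l²)*l = -l³)
o(K) = 5 + K (o(K) = K + 5 = 5 + K)
p = -3 (p = 2 + ((5 - 5) + 1*(-5)) = 2 + (0 - 5) = 2 - 5 = -3)
M(4)*((0*8)*p) = (-1*4³)*((0*8)*(-3)) = (-1*64)*(0*(-3)) = -64*0 = 0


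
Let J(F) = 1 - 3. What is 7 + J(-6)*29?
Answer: -51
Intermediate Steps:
J(F) = -2
7 + J(-6)*29 = 7 - 2*29 = 7 - 58 = -51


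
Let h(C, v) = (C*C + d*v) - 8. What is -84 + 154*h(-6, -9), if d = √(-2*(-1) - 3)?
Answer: 4228 - 1386*I ≈ 4228.0 - 1386.0*I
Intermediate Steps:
d = I (d = √(2 - 3) = √(-1) = I ≈ 1.0*I)
h(C, v) = -8 + C² + I*v (h(C, v) = (C*C + I*v) - 8 = (C² + I*v) - 8 = -8 + C² + I*v)
-84 + 154*h(-6, -9) = -84 + 154*(-8 + (-6)² + I*(-9)) = -84 + 154*(-8 + 36 - 9*I) = -84 + 154*(28 - 9*I) = -84 + (4312 - 1386*I) = 4228 - 1386*I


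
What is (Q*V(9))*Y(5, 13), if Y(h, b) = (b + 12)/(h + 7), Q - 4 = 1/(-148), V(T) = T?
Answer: 44325/592 ≈ 74.873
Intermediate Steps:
Q = 591/148 (Q = 4 + 1/(-148) = 4 - 1/148 = 591/148 ≈ 3.9932)
Y(h, b) = (12 + b)/(7 + h)
(Q*V(9))*Y(5, 13) = ((591/148)*9)*((12 + 13)/(7 + 5)) = 5319*(25/12)/148 = 5319*((1/12)*25)/148 = (5319/148)*(25/12) = 44325/592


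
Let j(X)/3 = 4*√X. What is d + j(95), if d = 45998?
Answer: 45998 + 12*√95 ≈ 46115.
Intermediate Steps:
j(X) = 12*√X (j(X) = 3*(4*√X) = 12*√X)
d + j(95) = 45998 + 12*√95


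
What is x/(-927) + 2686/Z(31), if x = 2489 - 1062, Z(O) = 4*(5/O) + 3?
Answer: 77026331/104751 ≈ 735.33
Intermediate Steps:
Z(O) = 3 + 20/O (Z(O) = 20/O + 3 = 3 + 20/O)
x = 1427
x/(-927) + 2686/Z(31) = 1427/(-927) + 2686/(3 + 20/31) = 1427*(-1/927) + 2686/(3 + 20*(1/31)) = -1427/927 + 2686/(3 + 20/31) = -1427/927 + 2686/(113/31) = -1427/927 + 2686*(31/113) = -1427/927 + 83266/113 = 77026331/104751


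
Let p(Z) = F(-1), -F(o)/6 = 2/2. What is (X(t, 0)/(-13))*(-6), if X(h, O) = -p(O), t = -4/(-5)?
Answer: 36/13 ≈ 2.7692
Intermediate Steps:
t = ⅘ (t = -4*(-⅕) = ⅘ ≈ 0.80000)
F(o) = -6 (F(o) = -12/2 = -6*1 = -6)
p(Z) = -6
X(h, O) = 6 (X(h, O) = -1*(-6) = 6)
(X(t, 0)/(-13))*(-6) = (6/(-13))*(-6) = -1/13*6*(-6) = -6/13*(-6) = 36/13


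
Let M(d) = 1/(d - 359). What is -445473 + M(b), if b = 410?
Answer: -22719122/51 ≈ -4.4547e+5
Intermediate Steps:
M(d) = 1/(-359 + d)
-445473 + M(b) = -445473 + 1/(-359 + 410) = -445473 + 1/51 = -22719122/51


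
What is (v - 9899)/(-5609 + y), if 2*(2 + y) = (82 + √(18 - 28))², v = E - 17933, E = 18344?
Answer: 5346488/1286939 + 194504*I*√10/1286939 ≈ 4.1544 + 0.47794*I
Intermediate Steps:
v = 411 (v = 18344 - 17933 = 411)
y = -2 + (82 + I*√10)²/2 (y = -2 + (82 + √(18 - 28))²/2 = -2 + (82 + √(-10))²/2 = -2 + (82 + I*√10)²/2 ≈ 3355.0 + 259.31*I)
(v - 9899)/(-5609 + y) = (411 - 9899)/(-5609 + (3355 + 82*I*√10)) = -9488/(-2254 + 82*I*√10)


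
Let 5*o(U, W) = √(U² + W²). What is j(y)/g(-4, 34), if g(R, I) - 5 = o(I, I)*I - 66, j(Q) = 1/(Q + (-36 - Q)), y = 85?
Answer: -1525/92867292 - 1445*√2/23216823 ≈ -0.00010444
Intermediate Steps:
j(Q) = -1/36 (j(Q) = 1/(-36) = -1/36)
o(U, W) = √(U² + W²)/5
g(R, I) = -61 + I*√2*√(I²)/5 (g(R, I) = 5 + ((√(I² + I²)/5)*I - 66) = 5 + ((√(2*I²)/5)*I - 66) = 5 + (((√2*√(I²))/5)*I - 66) = 5 + ((√2*√(I²)/5)*I - 66) = 5 + (I*√2*√(I²)/5 - 66) = 5 + (-66 + I*√2*√(I²)/5) = -61 + I*√2*√(I²)/5)
j(y)/g(-4, 34) = -1/(36*(-61 + (⅕)*34*√2*√(34²))) = -1/(36*(-61 + (⅕)*34*√2*√1156)) = -1/(36*(-61 + (⅕)*34*√2*34)) = -1/(36*(-61 + 1156*√2/5))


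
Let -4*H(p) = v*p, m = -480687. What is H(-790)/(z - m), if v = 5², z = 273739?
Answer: 9875/1508852 ≈ 0.0065447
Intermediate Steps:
v = 25
H(p) = -25*p/4
H(-790)/(z - m) = (-25/4*(-790))/(273739 - 1*(-480687)) = 9875/(2*(273739 + 480687)) = (9875/2)/754426 = (9875/2)*(1/754426) = 9875/1508852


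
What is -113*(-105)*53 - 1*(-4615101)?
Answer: 5243946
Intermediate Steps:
-113*(-105)*53 - 1*(-4615101) = 11865*53 + 4615101 = 628845 + 4615101 = 5243946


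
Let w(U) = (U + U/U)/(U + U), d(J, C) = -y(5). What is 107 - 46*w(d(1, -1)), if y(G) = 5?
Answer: 443/5 ≈ 88.600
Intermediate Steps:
d(J, C) = -5 (d(J, C) = -1*5 = -5)
w(U) = (1 + U)/(2*U) (w(U) = (U + 1)/((2*U)) = (1 + U)*(1/(2*U)) = (1 + U)/(2*U))
107 - 46*w(d(1, -1)) = 107 - 23*(1 - 5)/(-5) = 107 - 23*(-1)*(-4)/5 = 107 - 46*⅖ = 107 - 92/5 = 443/5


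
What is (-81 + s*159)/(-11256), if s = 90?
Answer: -4743/3752 ≈ -1.2641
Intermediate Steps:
(-81 + s*159)/(-11256) = (-81 + 90*159)/(-11256) = (-81 + 14310)*(-1/11256) = 14229*(-1/11256) = -4743/3752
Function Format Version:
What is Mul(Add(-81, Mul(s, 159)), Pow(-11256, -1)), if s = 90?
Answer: Rational(-4743, 3752) ≈ -1.2641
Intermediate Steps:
Mul(Add(-81, Mul(s, 159)), Pow(-11256, -1)) = Mul(Add(-81, Mul(90, 159)), Pow(-11256, -1)) = Mul(Add(-81, 14310), Rational(-1, 11256)) = Mul(14229, Rational(-1, 11256)) = Rational(-4743, 3752)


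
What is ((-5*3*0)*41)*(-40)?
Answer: 0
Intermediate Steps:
((-5*3*0)*41)*(-40) = (-15*0*41)*(-40) = (0*41)*(-40) = 0*(-40) = 0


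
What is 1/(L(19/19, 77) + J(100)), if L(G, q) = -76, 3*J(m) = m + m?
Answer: -3/28 ≈ -0.10714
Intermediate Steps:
J(m) = 2*m/3 (J(m) = (m + m)/3 = (2*m)/3 = 2*m/3)
1/(L(19/19, 77) + J(100)) = 1/(-76 + (⅔)*100) = 1/(-76 + 200/3) = 1/(-28/3) = -3/28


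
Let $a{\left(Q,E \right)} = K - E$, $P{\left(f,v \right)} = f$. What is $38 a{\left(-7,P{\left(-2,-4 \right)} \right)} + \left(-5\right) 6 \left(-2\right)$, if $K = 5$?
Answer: $326$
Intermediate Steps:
$a{\left(Q,E \right)} = 5 - E$
$38 a{\left(-7,P{\left(-2,-4 \right)} \right)} + \left(-5\right) 6 \left(-2\right) = 38 \left(5 - -2\right) + \left(-5\right) 6 \left(-2\right) = 38 \left(5 + 2\right) - -60 = 38 \cdot 7 + 60 = 266 + 60 = 326$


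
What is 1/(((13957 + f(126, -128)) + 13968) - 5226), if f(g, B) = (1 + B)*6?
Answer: 1/21937 ≈ 4.5585e-5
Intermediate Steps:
f(g, B) = 6 + 6*B
1/(((13957 + f(126, -128)) + 13968) - 5226) = 1/(((13957 + (6 + 6*(-128))) + 13968) - 5226) = 1/(((13957 + (6 - 768)) + 13968) - 5226) = 1/(((13957 - 762) + 13968) - 5226) = 1/((13195 + 13968) - 5226) = 1/(27163 - 5226) = 1/21937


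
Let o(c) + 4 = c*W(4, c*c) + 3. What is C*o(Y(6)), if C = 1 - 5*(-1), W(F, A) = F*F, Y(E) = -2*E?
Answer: -1158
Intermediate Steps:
W(F, A) = F²
o(c) = -1 + 16*c (o(c) = -4 + (c*4² + 3) = -4 + (c*16 + 3) = -4 + (16*c + 3) = -4 + (3 + 16*c) = -1 + 16*c)
C = 6 (C = 1 + 5 = 6)
C*o(Y(6)) = 6*(-1 + 16*(-2*6)) = 6*(-1 + 16*(-12)) = 6*(-1 - 192) = 6*(-193) = -1158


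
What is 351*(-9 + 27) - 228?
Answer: 6090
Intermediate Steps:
351*(-9 + 27) - 228 = 351*18 - 228 = 6318 - 228 = 6090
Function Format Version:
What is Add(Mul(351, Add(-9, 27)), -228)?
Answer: 6090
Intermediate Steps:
Add(Mul(351, Add(-9, 27)), -228) = Add(Mul(351, 18), -228) = Add(6318, -228) = 6090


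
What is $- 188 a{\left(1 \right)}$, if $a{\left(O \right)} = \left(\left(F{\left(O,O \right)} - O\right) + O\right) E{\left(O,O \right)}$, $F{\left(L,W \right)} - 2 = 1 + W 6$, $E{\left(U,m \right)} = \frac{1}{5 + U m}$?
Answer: $-282$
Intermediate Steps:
$F{\left(L,W \right)} = 3 + 6 W$ ($F{\left(L,W \right)} = 2 + \left(1 + W 6\right) = 2 + \left(1 + 6 W\right) = 3 + 6 W$)
$a{\left(O \right)} = \frac{3 + 6 O}{5 + O^{2}}$ ($a{\left(O \right)} = \frac{\left(\left(3 + 6 O\right) - O\right) + O}{5 + O O} = \frac{\left(3 + 5 O\right) + O}{5 + O^{2}} = \frac{3 + 6 O}{5 + O^{2}}$)
$- 188 a{\left(1 \right)} = - 188 \frac{3 \left(1 + 2 \cdot 1\right)}{5 + 1^{2}} = - 188 \frac{3 \left(1 + 2\right)}{5 + 1} = - 188 \cdot 3 \cdot \frac{1}{6} \cdot 3 = \left(-188\right) \frac{3}{2} = -282$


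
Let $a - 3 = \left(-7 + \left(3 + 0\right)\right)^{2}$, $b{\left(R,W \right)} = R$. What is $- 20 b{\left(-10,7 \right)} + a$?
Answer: $219$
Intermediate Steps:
$a = 19$ ($a = 3 + \left(-7 + \left(3 + 0\right)\right)^{2} = 3 + \left(-7 + 3\right)^{2} = 3 + \left(-4\right)^{2} = 3 + 16 = 19$)
$- 20 b{\left(-10,7 \right)} + a = \left(-20\right) \left(-10\right) + 19 = 200 + 19 = 219$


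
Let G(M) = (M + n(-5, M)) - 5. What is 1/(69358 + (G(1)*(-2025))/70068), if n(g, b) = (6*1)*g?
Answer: 11678/809974199 ≈ 1.4418e-5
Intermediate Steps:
n(g, b) = 6*g
G(M) = -35 + M (G(M) = (M + 6*(-5)) - 5 = (M - 30) - 5 = (-30 + M) - 5 = -35 + M)
1/(69358 + (G(1)*(-2025))/70068) = 1/(69358 + ((-35 + 1)*(-2025))/70068) = 1/(69358 - 34*(-2025)*(1/70068)) = 1/(69358 + 68850*(1/70068)) = 1/(69358 + 11475/11678) = 1/(809974199/11678) = 11678/809974199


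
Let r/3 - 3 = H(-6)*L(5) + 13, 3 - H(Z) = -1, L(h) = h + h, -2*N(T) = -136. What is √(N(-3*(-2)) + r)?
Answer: 2*√59 ≈ 15.362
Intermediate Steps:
N(T) = 68 (N(T) = -½*(-136) = 68)
L(h) = 2*h
H(Z) = 4 (H(Z) = 3 - 1*(-1) = 3 + 1 = 4)
r = 168 (r = 9 + 3*(4*(2*5) + 13) = 9 + 3*(4*10 + 13) = 9 + 3*(40 + 13) = 9 + 3*53 = 9 + 159 = 168)
√(N(-3*(-2)) + r) = √(68 + 168) = √236 = 2*√59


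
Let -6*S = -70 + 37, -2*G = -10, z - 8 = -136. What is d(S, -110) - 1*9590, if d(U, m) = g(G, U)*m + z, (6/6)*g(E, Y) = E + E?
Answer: -10818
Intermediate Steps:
z = -128 (z = 8 - 136 = -128)
G = 5 (G = -½*(-10) = 5)
g(E, Y) = 2*E (g(E, Y) = E + E = 2*E)
S = 11/2 (S = -(-70 + 37)/6 = -⅙*(-33) = 11/2 ≈ 5.5000)
d(U, m) = -128 + 10*m (d(U, m) = (2*5)*m - 128 = 10*m - 128 = -128 + 10*m)
d(S, -110) - 1*9590 = (-128 + 10*(-110)) - 1*9590 = (-128 - 1100) - 9590 = -1228 - 9590 = -10818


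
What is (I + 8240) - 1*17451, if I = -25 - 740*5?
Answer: -12936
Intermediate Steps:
I = -3725 (I = -25 - 74*50 = -25 - 3700 = -3725)
(I + 8240) - 1*17451 = (-3725 + 8240) - 1*17451 = 4515 - 17451 = -12936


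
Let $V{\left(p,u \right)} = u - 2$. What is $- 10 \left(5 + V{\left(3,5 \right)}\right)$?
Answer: $-80$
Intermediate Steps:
$V{\left(p,u \right)} = -2 + u$
$- 10 \left(5 + V{\left(3,5 \right)}\right) = - 10 \left(5 + \left(-2 + 5\right)\right) = - 10 \left(5 + 3\right) = \left(-10\right) 8 = -80$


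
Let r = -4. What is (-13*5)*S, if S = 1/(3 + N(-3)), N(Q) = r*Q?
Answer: -13/3 ≈ -4.3333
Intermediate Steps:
N(Q) = -4*Q
S = 1/15 (S = 1/(3 - 4*(-3)) = 1/(3 + 12) = 1/15 ≈ 0.066667)
(-13*5)*S = -13*5*(1/15) = -65*1/15 = -13/3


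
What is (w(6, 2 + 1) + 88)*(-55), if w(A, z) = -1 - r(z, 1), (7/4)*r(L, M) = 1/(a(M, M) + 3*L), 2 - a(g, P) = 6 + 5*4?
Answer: -100529/21 ≈ -4787.1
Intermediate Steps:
a(g, P) = -24 (a(g, P) = 2 - (6 + 5*4) = 2 - (6 + 20) = 2 - 1*26 = 2 - 26 = -24)
r(L, M) = 4/(7*(-24 + 3*L))
w(A, z) = -1 - 4/(21*(-8 + z))
(w(6, 2 + 1) + 88)*(-55) = ((164/21 - (2 + 1))/(-8 + (2 + 1)) + 88)*(-55) = ((164/21 - 1*3)/(-8 + 3) + 88)*(-55) = ((164/21 - 3)/(-5) + 88)*(-55) = (-⅕*101/21 + 88)*(-55) = (-101/105 + 88)*(-55) = (9139/105)*(-55) = -100529/21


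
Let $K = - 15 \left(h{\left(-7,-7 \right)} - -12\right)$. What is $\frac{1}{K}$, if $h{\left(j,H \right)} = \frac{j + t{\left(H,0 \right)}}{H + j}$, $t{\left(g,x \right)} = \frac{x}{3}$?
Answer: $- \frac{2}{375} \approx -0.0053333$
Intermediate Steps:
$t{\left(g,x \right)} = \frac{x}{3}$ ($t{\left(g,x \right)} = x \frac{1}{3} = \frac{x}{3}$)
$h{\left(j,H \right)} = \frac{j}{H + j}$ ($h{\left(j,H \right)} = \frac{j + \frac{1}{3} \cdot 0}{H + j} = \frac{j + 0}{H + j} = \frac{j}{H + j}$)
$K = - \frac{375}{2}$ ($K = - 15 \left(- \frac{7}{-7 - 7} - -12\right) = - 15 \left(- \frac{7}{-14} + 12\right) = - 15 \left(\left(-7\right) \left(- \frac{1}{14}\right) + 12\right) = - 15 \left(\frac{1}{2} + 12\right) = \left(-15\right) \frac{25}{2} = - \frac{375}{2} \approx -187.5$)
$\frac{1}{K} = \frac{1}{- \frac{375}{2}} = - \frac{2}{375}$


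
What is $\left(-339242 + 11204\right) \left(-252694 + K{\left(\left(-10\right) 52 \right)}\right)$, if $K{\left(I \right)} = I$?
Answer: $83063814132$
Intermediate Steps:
$\left(-339242 + 11204\right) \left(-252694 + K{\left(\left(-10\right) 52 \right)}\right) = \left(-339242 + 11204\right) \left(-252694 - 520\right) = - 328038 \left(-252694 - 520\right) = \left(-328038\right) \left(-253214\right) = 83063814132$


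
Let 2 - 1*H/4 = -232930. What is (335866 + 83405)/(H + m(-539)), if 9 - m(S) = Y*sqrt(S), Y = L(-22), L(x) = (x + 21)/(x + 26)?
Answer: 6250404859632/13890141395243 - 11739588*I*sqrt(11)/13890141395243 ≈ 0.44999 - 2.8031e-6*I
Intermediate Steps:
H = 931728 (H = 8 - 4*(-232930) = 8 + 931720 = 931728)
L(x) = (21 + x)/(26 + x)
Y = -1/4 (Y = (21 - 22)/(26 - 22) = -1/4 ≈ -0.25000)
m(S) = 9 + sqrt(S)/4 (m(S) = 9 - (-1)*sqrt(S)/4 = 9 + sqrt(S)/4)
(335866 + 83405)/(H + m(-539)) = (335866 + 83405)/(931728 + (9 + sqrt(-539)/4)) = 419271/(931728 + (9 + (7*I*sqrt(11))/4)) = 419271/(931728 + (9 + 7*I*sqrt(11)/4)) = 419271/(931737 + 7*I*sqrt(11)/4)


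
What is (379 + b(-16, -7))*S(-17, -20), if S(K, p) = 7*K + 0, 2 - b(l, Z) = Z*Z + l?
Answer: -41412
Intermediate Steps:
b(l, Z) = 2 - l - Z² (b(l, Z) = 2 - (Z*Z + l) = 2 - (Z² + l) = 2 - (l + Z²) = 2 + (-l - Z²) = 2 - l - Z²)
S(K, p) = 7*K
(379 + b(-16, -7))*S(-17, -20) = (379 + (2 - 1*(-16) - 1*(-7)²))*(7*(-17)) = (379 + (2 + 16 - 1*49))*(-119) = (379 + (2 + 16 - 49))*(-119) = (379 - 31)*(-119) = 348*(-119) = -41412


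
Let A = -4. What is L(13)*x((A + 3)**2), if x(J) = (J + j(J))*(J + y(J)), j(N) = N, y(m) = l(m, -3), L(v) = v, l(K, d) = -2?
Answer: -26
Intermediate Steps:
y(m) = -2
x(J) = 2*J*(-2 + J) (x(J) = (J + J)*(J - 2) = (2*J)*(-2 + J) = 2*J*(-2 + J))
L(13)*x((A + 3)**2) = 13*(2*(-4 + 3)**2*(-2 + (-4 + 3)**2)) = 13*(2*(-1)**2*(-2 + (-1)**2)) = 13*(2*1*(-2 + 1)) = 13*(2*1*(-1)) = 13*(-2) = -26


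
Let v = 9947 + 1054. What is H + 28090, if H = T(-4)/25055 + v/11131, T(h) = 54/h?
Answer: 15668434136473/557774410 ≈ 28091.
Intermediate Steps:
v = 11001
H = 550959573/557774410 (H = (54/(-4))/25055 + 11001/11131 = (54*(-¼))*(1/25055) + 11001*(1/11131) = -27/2*1/25055 + 11001/11131 = -27/50110 + 11001/11131 = 550959573/557774410 ≈ 0.98778)
H + 28090 = 550959573/557774410 + 28090 = 15668434136473/557774410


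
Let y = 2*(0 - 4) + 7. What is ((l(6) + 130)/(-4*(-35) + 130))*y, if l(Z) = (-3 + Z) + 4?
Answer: -137/270 ≈ -0.50741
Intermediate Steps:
l(Z) = 1 + Z
y = -1 (y = 2*(-4) + 7 = -8 + 7 = -1)
((l(6) + 130)/(-4*(-35) + 130))*y = (((1 + 6) + 130)/(-4*(-35) + 130))*(-1) = ((7 + 130)/(140 + 130))*(-1) = (137/270)*(-1) = -137/270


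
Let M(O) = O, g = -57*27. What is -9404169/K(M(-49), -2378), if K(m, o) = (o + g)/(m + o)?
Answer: -22823918163/3917 ≈ -5.8269e+6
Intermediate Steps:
g = -1539
K(m, o) = (-1539 + o)/(m + o) (K(m, o) = (o - 1539)/(m + o) = (-1539 + o)/(m + o))
-9404169/K(M(-49), -2378) = -9404169*(-49 - 2378)/(-1539 - 2378) = -9404169/(-3917/(-2427)) = -9404169/((-1/2427*(-3917))) = -9404169/3917/2427 = -9404169*2427/3917 = -22823918163/3917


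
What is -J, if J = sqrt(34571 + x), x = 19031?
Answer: -sqrt(53602) ≈ -231.52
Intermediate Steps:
J = sqrt(53602) (J = sqrt(34571 + 19031) = sqrt(53602) ≈ 231.52)
-J = -sqrt(53602)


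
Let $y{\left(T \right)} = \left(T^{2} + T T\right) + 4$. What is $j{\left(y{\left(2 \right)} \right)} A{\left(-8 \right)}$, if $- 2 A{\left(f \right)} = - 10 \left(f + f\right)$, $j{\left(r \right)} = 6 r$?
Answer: $-5760$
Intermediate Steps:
$y{\left(T \right)} = 4 + 2 T^{2}$ ($y{\left(T \right)} = \left(T^{2} + T^{2}\right) + 4 = 2 T^{2} + 4 = 4 + 2 T^{2}$)
$A{\left(f \right)} = 10 f$ ($A{\left(f \right)} = - \frac{\left(-10\right) \left(f + f\right)}{2} = - \frac{\left(-10\right) 2 f}{2} = - \frac{\left(-20\right) f}{2} = 10 f$)
$j{\left(y{\left(2 \right)} \right)} A{\left(-8 \right)} = 6 \left(4 + 2 \cdot 2^{2}\right) 10 \left(-8\right) = 6 \left(4 + 2 \cdot 4\right) \left(-80\right) = 6 \left(4 + 8\right) \left(-80\right) = 6 \cdot 12 \left(-80\right) = 72 \left(-80\right) = -5760$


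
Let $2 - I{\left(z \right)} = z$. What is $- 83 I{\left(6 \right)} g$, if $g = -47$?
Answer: $-15604$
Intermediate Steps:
$I{\left(z \right)} = 2 - z$
$- 83 I{\left(6 \right)} g = - 83 \left(2 - 6\right) \left(-47\right) = \left(-83\right) \left(-4\right) \left(-47\right) = 332 \left(-47\right) = -15604$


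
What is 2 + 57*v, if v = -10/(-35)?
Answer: 128/7 ≈ 18.286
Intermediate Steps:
v = 2/7 (v = -10*(-1/35) = 2/7 ≈ 0.28571)
2 + 57*v = 2 + 57*(2/7) = 2 + 114/7 = 128/7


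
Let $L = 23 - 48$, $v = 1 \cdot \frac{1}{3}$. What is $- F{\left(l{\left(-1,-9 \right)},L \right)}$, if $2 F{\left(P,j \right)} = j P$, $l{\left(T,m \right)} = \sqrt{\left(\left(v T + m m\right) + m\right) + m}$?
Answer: $\frac{25 \sqrt{141}}{3} \approx 98.953$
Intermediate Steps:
$v = \frac{1}{3}$ ($v = 1 \cdot \frac{1}{3} = \frac{1}{3} \approx 0.33333$)
$l{\left(T,m \right)} = \sqrt{m^{2} + 2 m + \frac{T}{3}}$ ($l{\left(T,m \right)} = \sqrt{\left(\left(\frac{T}{3} + m m\right) + m\right) + m} = \sqrt{\left(\left(\frac{T}{3} + m^{2}\right) + m\right) + m} = \sqrt{\left(\left(m^{2} + \frac{T}{3}\right) + m\right) + m} = \sqrt{\left(m + m^{2} + \frac{T}{3}\right) + m} = \sqrt{m^{2} + 2 m + \frac{T}{3}}$)
$L = -25$
$F{\left(P,j \right)} = \frac{P j}{2}$ ($F{\left(P,j \right)} = \frac{j P}{2} = \frac{P j}{2}$)
$- F{\left(l{\left(-1,-9 \right)},L \right)} = - \frac{\frac{\sqrt{3 \left(-1\right) + 9 \left(-9\right)^{2} + 18 \left(-9\right)}}{3} \left(-25\right)}{2} = - \frac{\frac{\sqrt{-3 + 9 \cdot 81 - 162}}{3} \left(-25\right)}{2} = - \frac{\frac{\sqrt{-3 + 729 - 162}}{3} \left(-25\right)}{2} = - \frac{\frac{\sqrt{564}}{3} \left(-25\right)}{2} = - \frac{\frac{2 \sqrt{141}}{3} \left(-25\right)}{2} = - \frac{\left(-25\right) \sqrt{141}}{3} = \frac{25 \sqrt{141}}{3}$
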